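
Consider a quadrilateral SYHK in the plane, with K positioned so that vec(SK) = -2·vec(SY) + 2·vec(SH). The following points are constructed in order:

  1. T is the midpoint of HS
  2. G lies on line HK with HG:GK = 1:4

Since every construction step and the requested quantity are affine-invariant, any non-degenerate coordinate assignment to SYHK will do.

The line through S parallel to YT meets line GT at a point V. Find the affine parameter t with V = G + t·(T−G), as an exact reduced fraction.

Assign S = (0, 0), Y = (1, 0), H = (0, 1), K = (-2, 2) — the answer is frame-independent, so this choice is without loss of generality.
1. T is the midpoint of HS ⇒ T = (0, 1/2)
2. G lies on line HK with HG:GK = 1:4 ⇒ G = (-2/5, 6/5)
through S parallel to YT: direction (-1, 1/2); meets GT at V = (2/5, -1/5)
V = G + t·(T−G) with t = 2

t = 2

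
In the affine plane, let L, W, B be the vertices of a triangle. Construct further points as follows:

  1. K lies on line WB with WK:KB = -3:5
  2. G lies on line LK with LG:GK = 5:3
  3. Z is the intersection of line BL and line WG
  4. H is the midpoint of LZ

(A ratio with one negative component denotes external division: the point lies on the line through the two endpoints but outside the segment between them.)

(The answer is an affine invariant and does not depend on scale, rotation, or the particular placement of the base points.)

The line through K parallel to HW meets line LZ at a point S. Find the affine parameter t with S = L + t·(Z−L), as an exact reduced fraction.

t = 7/20

Assign L = (0, 0), W = (1, 0), B = (0, 1) — the answer is frame-independent, so this choice is without loss of generality.
1. K lies on line WB with WK:KB = -3:5 ⇒ K = (5/2, -3/2)
2. G lies on line LK with LG:GK = 5:3 ⇒ G = (25/16, -15/16)
3. Z is the intersection of line BL and line WG ⇒ Z = (0, 5/3)
4. H is the midpoint of LZ ⇒ H = (0, 5/6)
through K parallel to HW: direction (1, -5/6); meets LZ at S = (0, 7/12)
S = L + t·(Z−L) with t = 7/20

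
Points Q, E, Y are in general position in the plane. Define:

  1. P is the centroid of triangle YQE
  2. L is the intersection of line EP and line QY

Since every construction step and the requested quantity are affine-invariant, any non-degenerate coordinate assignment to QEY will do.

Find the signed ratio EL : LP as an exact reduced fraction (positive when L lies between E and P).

EL:LP = -3

Assign Q = (0, 0), E = (1, 0), Y = (0, 1) — the answer is frame-independent, so this choice is without loss of generality.
1. P is the centroid of triangle YQE ⇒ P = (1/3, 1/3)
2. L is the intersection of line EP and line QY ⇒ L = (0, 1/2)
L = E + t·(P−E) with t = 3/2, so EL:LP = t:(1−t) = 3/2:-1/2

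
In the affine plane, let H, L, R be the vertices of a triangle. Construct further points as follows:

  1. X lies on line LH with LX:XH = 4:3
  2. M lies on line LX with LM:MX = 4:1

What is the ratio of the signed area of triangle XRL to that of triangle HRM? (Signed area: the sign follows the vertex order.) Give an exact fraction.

Work in coordinates with H = (0, 0), L = (1, 0), R = (0, 1).
1. X lies on line LH with LX:XH = 4:3 ⇒ X = (3/7, 0)
2. M lies on line LX with LM:MX = 4:1 ⇒ M = (19/35, 0)
2·[XRL] = -4/7, 2·[HRM] = -19/35
[XRL]:[HRM] = -4/7:-19/35 = 20/19

[XRL]:[HRM] = 20/19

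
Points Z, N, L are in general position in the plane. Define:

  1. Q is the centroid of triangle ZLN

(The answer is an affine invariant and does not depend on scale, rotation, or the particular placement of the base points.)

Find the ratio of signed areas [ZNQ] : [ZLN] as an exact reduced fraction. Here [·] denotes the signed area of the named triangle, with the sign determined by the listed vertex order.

Set Z = (0, 0), N = (1, 0), L = (0, 1); any affine frame gives the same invariant.
1. Q is the centroid of triangle ZLN ⇒ Q = (1/3, 1/3)
2·[ZNQ] = 1/3, 2·[ZLN] = -1
[ZNQ]:[ZLN] = 1/3:-1 = -1/3

[ZNQ]:[ZLN] = -1/3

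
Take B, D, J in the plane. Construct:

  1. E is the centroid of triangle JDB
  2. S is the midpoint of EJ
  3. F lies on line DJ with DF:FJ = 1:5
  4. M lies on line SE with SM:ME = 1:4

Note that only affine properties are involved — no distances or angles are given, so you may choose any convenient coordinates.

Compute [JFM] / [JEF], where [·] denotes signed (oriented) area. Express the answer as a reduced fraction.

Assign B = (0, 0), D = (1, 0), J = (0, 1) — the answer is frame-independent, so this choice is without loss of generality.
1. E is the centroid of triangle JDB ⇒ E = (1/3, 1/3)
2. S is the midpoint of EJ ⇒ S = (1/6, 2/3)
3. F lies on line DJ with DF:FJ = 1:5 ⇒ F = (5/6, 1/6)
4. M lies on line SE with SM:ME = 1:4 ⇒ M = (1/5, 3/5)
2·[JFM] = -1/6, 2·[JEF] = 5/18
[JFM]:[JEF] = -1/6:5/18 = -3/5

[JFM]:[JEF] = -3/5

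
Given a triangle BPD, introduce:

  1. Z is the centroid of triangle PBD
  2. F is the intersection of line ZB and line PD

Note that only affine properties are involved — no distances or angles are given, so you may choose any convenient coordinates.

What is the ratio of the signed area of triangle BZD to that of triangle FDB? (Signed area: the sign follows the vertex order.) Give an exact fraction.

Choose coordinates B = (0, 0), P = (1, 0), D = (0, 1).
1. Z is the centroid of triangle PBD ⇒ Z = (1/3, 1/3)
2. F is the intersection of line ZB and line PD ⇒ F = (1/2, 1/2)
2·[BZD] = 1/3, 2·[FDB] = 1/2
[BZD]:[FDB] = 1/3:1/2 = 2/3

[BZD]:[FDB] = 2/3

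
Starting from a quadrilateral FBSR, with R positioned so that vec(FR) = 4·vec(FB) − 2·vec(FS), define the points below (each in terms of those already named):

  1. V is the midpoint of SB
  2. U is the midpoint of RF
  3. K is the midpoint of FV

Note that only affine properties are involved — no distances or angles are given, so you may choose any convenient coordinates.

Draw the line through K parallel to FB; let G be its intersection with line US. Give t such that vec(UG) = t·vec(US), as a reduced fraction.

t = 5/8

Work in coordinates with F = (0, 0), B = (1, 0), S = (0, 1), R = (4, -2).
1. V is the midpoint of SB ⇒ V = (1/2, 1/2)
2. U is the midpoint of RF ⇒ U = (2, -1)
3. K is the midpoint of FV ⇒ K = (1/4, 1/4)
through K parallel to FB: direction (1, 0); meets US at G = (3/4, 1/4)
G = U + t·(S−U) with t = 5/8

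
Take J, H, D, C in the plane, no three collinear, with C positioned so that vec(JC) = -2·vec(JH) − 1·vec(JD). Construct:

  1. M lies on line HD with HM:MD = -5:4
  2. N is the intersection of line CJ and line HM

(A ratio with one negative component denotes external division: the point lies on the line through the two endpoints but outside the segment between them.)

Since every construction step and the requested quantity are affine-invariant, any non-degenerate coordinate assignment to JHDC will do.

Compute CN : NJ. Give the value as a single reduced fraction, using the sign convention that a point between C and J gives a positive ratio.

CN:NJ = -4

Set J = (0, 0), H = (1, 0), D = (0, 1), C = (-2, -1); any affine frame gives the same invariant.
1. M lies on line HD with HM:MD = -5:4 ⇒ M = (-4, 5)
2. N is the intersection of line CJ and line HM ⇒ N = (2/3, 1/3)
N = C + t·(J−C) with t = 4/3, so CN:NJ = t:(1−t) = 4/3:-1/3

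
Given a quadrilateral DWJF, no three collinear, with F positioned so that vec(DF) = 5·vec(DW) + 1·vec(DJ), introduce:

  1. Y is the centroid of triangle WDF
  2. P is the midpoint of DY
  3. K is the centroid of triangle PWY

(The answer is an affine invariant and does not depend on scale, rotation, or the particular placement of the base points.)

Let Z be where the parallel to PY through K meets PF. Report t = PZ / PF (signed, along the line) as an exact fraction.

Assign D = (0, 0), W = (1, 0), J = (0, 1), F = (5, 1) — the answer is frame-independent, so this choice is without loss of generality.
1. Y is the centroid of triangle WDF ⇒ Y = (2, 1/3)
2. P is the midpoint of DY ⇒ P = (1, 1/6)
3. K is the centroid of triangle PWY ⇒ K = (4/3, 1/6)
through K parallel to PY: direction (1, 1/6); meets PF at Z = (-1/3, -1/9)
Z = P + t·(F−P) with t = -1/3

t = -1/3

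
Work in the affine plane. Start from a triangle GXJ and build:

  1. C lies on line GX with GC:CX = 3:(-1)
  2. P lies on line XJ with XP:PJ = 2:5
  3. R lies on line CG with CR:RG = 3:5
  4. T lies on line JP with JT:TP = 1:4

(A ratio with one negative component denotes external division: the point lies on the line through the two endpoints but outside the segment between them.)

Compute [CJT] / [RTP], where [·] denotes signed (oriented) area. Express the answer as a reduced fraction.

Assign G = (0, 0), X = (1, 0), J = (0, 1) — the answer is frame-independent, so this choice is without loss of generality.
1. C lies on line GX with GC:CX = 3:(-1) ⇒ C = (3/2, 0)
2. P lies on line XJ with XP:PJ = 2:5 ⇒ P = (5/7, 2/7)
3. R lies on line CG with CR:RG = 3:5 ⇒ R = (15/16, 0)
4. T lies on line JP with JT:TP = 1:4 ⇒ T = (1/7, 6/7)
2·[CJT] = 1/14, 2·[RTP] = -1/28
[CJT]:[RTP] = 1/14:-1/28 = -2

[CJT]:[RTP] = -2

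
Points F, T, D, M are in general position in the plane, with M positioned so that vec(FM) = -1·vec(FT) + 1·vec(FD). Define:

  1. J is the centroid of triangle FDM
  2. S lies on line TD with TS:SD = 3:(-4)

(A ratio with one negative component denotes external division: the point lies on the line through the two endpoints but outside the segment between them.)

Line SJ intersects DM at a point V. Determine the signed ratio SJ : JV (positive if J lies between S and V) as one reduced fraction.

Assign F = (0, 0), T = (1, 0), D = (0, 1), M = (-1, 1) — the answer is frame-independent, so this choice is without loss of generality.
1. J is the centroid of triangle FDM ⇒ J = (-1/3, 2/3)
2. S lies on line TD with TS:SD = 3:(-4) ⇒ S = (4, -3)
line SJ meets DM at V = (-8/11, 1)
J = S + t·(V−S) with t = 11/12, so SJ:JV = 11/12:1/12

SJ:JV = 11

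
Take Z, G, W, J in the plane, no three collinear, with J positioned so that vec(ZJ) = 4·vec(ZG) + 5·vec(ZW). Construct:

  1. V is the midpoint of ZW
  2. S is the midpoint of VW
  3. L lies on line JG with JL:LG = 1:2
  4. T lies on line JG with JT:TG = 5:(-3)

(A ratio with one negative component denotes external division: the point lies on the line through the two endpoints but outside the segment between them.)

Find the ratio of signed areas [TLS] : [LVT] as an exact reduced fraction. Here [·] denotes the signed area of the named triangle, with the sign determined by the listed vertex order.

[TLS]:[LVT] = 29/26

Set Z = (0, 0), G = (1, 0), W = (0, 1), J = (4, 5); any affine frame gives the same invariant.
1. V is the midpoint of ZW ⇒ V = (0, 1/2)
2. S is the midpoint of VW ⇒ S = (0, 3/4)
3. L lies on line JG with JL:LG = 1:2 ⇒ L = (3, 10/3)
4. T lies on line JG with JT:TG = 5:(-3) ⇒ T = (-7/2, -15/2)
2·[TLS] = 377/24, 2·[LVT] = 169/12
[TLS]:[LVT] = 377/24:169/12 = 29/26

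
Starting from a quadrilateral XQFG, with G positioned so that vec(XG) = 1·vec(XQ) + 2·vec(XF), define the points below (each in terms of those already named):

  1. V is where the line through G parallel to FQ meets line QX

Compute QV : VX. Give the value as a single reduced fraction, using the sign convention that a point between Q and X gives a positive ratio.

QV:VX = -2/3

Choose coordinates X = (0, 0), Q = (1, 0), F = (0, 1), G = (1, 2).
1. V is where the line through G parallel to FQ meets line QX ⇒ V = (3, 0)
V = Q + t·(X−Q) with t = -2, so QV:VX = t:(1−t) = -2:3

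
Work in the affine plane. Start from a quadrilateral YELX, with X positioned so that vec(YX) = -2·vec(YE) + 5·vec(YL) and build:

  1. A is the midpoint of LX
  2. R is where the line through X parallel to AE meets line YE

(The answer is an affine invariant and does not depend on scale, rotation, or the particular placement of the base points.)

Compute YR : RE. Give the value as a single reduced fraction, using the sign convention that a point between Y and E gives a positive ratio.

YR:RE = -4

Set Y = (0, 0), E = (1, 0), L = (0, 1), X = (-2, 5); any affine frame gives the same invariant.
1. A is the midpoint of LX ⇒ A = (-1, 3)
2. R is where the line through X parallel to AE meets line YE ⇒ R = (4/3, 0)
R = Y + t·(E−Y) with t = 4/3, so YR:RE = t:(1−t) = 4/3:-1/3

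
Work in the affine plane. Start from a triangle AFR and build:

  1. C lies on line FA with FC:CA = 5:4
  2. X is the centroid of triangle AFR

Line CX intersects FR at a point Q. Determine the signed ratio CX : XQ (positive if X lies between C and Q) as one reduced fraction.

CX:XQ = 2/3

Work in coordinates with A = (0, 0), F = (1, 0), R = (0, 1).
1. C lies on line FA with FC:CA = 5:4 ⇒ C = (4/9, 0)
2. X is the centroid of triangle AFR ⇒ X = (1/3, 1/3)
line CX meets FR at Q = (1/6, 5/6)
X = C + t·(Q−C) with t = 2/5, so CX:XQ = 2/5:3/5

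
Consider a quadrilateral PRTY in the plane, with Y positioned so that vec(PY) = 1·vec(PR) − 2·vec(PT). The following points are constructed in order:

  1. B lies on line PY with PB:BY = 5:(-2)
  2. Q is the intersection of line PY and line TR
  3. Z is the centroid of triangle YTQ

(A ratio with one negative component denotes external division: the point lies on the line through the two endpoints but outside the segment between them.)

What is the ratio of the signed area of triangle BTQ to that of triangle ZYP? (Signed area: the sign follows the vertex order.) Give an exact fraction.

Work in coordinates with P = (0, 0), R = (1, 0), T = (0, 1), Y = (1, -2).
1. B lies on line PY with PB:BY = 5:(-2) ⇒ B = (5/3, -10/3)
2. Q is the intersection of line PY and line TR ⇒ Q = (-1, 2)
3. Z is the centroid of triangle YTQ ⇒ Z = (0, 1/3)
2·[BTQ] = 8/3, 2·[ZYP] = -1/3
[BTQ]:[ZYP] = 8/3:-1/3 = -8

[BTQ]:[ZYP] = -8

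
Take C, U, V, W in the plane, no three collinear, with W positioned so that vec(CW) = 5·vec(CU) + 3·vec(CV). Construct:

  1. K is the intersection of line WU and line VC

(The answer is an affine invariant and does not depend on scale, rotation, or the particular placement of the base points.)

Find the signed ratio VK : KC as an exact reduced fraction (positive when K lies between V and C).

Work in coordinates with C = (0, 0), U = (1, 0), V = (0, 1), W = (5, 3).
1. K is the intersection of line WU and line VC ⇒ K = (0, -3/4)
K = V + t·(C−V) with t = 7/4, so VK:KC = t:(1−t) = 7/4:-3/4

VK:KC = -7/3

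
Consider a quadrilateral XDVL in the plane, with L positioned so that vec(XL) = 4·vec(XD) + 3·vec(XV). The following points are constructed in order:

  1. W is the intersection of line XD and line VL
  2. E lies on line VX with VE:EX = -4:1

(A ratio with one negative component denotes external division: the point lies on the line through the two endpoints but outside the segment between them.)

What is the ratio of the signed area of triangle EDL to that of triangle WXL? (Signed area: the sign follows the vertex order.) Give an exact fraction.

Work in coordinates with X = (0, 0), D = (1, 0), V = (0, 1), L = (4, 3).
1. W is the intersection of line XD and line VL ⇒ W = (-2, 0)
2. E lies on line VX with VE:EX = -4:1 ⇒ E = (0, -1/3)
2·[EDL] = 2, 2·[WXL] = 6
[EDL]:[WXL] = 2:6 = 1/3

[EDL]:[WXL] = 1/3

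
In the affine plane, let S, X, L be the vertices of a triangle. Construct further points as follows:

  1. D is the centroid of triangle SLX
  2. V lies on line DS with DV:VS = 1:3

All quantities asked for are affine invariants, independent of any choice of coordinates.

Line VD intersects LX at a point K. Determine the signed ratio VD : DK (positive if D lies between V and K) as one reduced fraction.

VD:DK = 1/2

Choose coordinates S = (0, 0), X = (1, 0), L = (0, 1).
1. D is the centroid of triangle SLX ⇒ D = (1/3, 1/3)
2. V lies on line DS with DV:VS = 1:3 ⇒ V = (1/4, 1/4)
line VD meets LX at K = (1/2, 1/2)
D = V + t·(K−V) with t = 1/3, so VD:DK = 1/3:2/3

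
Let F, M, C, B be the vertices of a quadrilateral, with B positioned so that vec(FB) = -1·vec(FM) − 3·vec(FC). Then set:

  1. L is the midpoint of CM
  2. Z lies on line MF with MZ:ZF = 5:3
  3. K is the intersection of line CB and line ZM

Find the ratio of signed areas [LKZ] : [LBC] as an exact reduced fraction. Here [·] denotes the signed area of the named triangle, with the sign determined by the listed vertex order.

Work in coordinates with F = (0, 0), M = (1, 0), C = (0, 1), B = (-1, -3).
1. L is the midpoint of CM ⇒ L = (1/2, 1/2)
2. Z lies on line MF with MZ:ZF = 5:3 ⇒ Z = (3/8, 0)
3. K is the intersection of line CB and line ZM ⇒ K = (-1/4, 0)
2·[LKZ] = 5/16, 2·[LBC] = -5/2
[LKZ]:[LBC] = 5/16:-5/2 = -1/8

[LKZ]:[LBC] = -1/8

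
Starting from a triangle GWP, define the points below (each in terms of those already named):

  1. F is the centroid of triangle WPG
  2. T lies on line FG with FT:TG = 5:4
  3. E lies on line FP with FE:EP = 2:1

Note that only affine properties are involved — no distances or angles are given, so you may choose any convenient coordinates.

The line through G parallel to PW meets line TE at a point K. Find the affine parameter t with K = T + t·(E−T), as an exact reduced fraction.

t = -1/2

Work in coordinates with G = (0, 0), W = (1, 0), P = (0, 1).
1. F is the centroid of triangle WPG ⇒ F = (1/3, 1/3)
2. T lies on line FG with FT:TG = 5:4 ⇒ T = (4/27, 4/27)
3. E lies on line FP with FE:EP = 2:1 ⇒ E = (1/9, 7/9)
through G parallel to PW: direction (1, -1); meets TE at K = (1/6, -1/6)
K = T + t·(E−T) with t = -1/2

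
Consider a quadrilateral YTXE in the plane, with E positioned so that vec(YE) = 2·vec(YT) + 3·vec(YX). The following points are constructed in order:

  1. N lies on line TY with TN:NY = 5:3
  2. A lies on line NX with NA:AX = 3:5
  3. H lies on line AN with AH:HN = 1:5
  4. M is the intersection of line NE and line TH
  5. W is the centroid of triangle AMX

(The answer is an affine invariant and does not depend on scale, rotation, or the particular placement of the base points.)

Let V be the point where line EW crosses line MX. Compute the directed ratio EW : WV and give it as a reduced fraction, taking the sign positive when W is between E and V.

EW:WV = -317/5

Work in coordinates with Y = (0, 0), T = (1, 0), X = (0, 1), E = (2, 3).
1. N lies on line TY with TN:NY = 5:3 ⇒ N = (3/8, 0)
2. A lies on line NX with NA:AX = 3:5 ⇒ A = (15/64, 3/8)
3. H lies on line AN with AH:HN = 1:5 ⇒ H = (33/128, 5/16)
4. M is the intersection of line NE and line TH ⇒ M = (55/112, 3/14)
5. W is the centroid of triangle AMX ⇒ W = (325/1344, 89/168)
line EW meets MX at V = (4785/17752, 1262/2219)
W = E + t·(V−E) with t = 317/312, so EW:WV = 317/312:-5/312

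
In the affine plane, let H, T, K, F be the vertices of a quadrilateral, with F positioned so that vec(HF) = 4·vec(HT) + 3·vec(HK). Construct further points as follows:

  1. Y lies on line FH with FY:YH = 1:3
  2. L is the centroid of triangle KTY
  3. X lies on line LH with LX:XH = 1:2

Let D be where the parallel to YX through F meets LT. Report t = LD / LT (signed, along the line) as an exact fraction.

Set H = (0, 0), T = (1, 0), K = (0, 1), F = (4, 3); any affine frame gives the same invariant.
1. Y lies on line FH with FY:YH = 1:3 ⇒ Y = (3, 9/4)
2. L is the centroid of triangle KTY ⇒ L = (4/3, 13/12)
3. X lies on line LH with LX:XH = 1:2 ⇒ X = (8/9, 13/18)
through F parallel to YX: direction (-19/9, -55/36); meets LT at D = (85/64, 273/256)
D = L + t·(T−L) with t = 1/64

t = 1/64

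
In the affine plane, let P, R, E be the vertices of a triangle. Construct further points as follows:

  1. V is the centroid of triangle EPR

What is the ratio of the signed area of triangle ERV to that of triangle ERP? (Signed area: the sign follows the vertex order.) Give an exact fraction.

[ERV]:[ERP] = 1/3

Choose coordinates P = (0, 0), R = (1, 0), E = (0, 1).
1. V is the centroid of triangle EPR ⇒ V = (1/3, 1/3)
2·[ERV] = -1/3, 2·[ERP] = -1
[ERV]:[ERP] = -1/3:-1 = 1/3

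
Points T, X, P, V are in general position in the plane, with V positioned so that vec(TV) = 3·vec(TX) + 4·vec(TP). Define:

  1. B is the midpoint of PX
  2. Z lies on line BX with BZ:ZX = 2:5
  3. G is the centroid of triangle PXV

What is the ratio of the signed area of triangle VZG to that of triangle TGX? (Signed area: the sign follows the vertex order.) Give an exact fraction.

[VZG]:[TGX] = 12/35

Work in coordinates with T = (0, 0), X = (1, 0), P = (0, 1), V = (3, 4).
1. B is the midpoint of PX ⇒ B = (1/2, 1/2)
2. Z lies on line BX with BZ:ZX = 2:5 ⇒ Z = (9/14, 5/14)
3. G is the centroid of triangle PXV ⇒ G = (4/3, 5/3)
2·[VZG] = -4/7, 2·[TGX] = -5/3
[VZG]:[TGX] = -4/7:-5/3 = 12/35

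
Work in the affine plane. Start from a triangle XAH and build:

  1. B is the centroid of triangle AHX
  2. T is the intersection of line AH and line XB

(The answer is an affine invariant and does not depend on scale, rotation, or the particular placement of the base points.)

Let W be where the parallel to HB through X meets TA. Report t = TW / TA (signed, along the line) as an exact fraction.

Assign X = (0, 0), A = (1, 0), H = (0, 1) — the answer is frame-independent, so this choice is without loss of generality.
1. B is the centroid of triangle AHX ⇒ B = (1/3, 1/3)
2. T is the intersection of line AH and line XB ⇒ T = (1/2, 1/2)
through X parallel to HB: direction (1/3, -2/3); meets TA at W = (-1, 2)
W = T + t·(A−T) with t = -3

t = -3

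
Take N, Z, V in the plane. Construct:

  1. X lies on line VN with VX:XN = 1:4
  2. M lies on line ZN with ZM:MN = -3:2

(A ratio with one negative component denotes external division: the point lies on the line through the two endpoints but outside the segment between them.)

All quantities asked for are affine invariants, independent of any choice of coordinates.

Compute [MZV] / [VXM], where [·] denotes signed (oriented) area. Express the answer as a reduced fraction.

Set N = (0, 0), Z = (1, 0), V = (0, 1); any affine frame gives the same invariant.
1. X lies on line VN with VX:XN = 1:4 ⇒ X = (0, 4/5)
2. M lies on line ZN with ZM:MN = -3:2 ⇒ M = (-2, 0)
2·[MZV] = 3, 2·[VXM] = -2/5
[MZV]:[VXM] = 3:-2/5 = -15/2

[MZV]:[VXM] = -15/2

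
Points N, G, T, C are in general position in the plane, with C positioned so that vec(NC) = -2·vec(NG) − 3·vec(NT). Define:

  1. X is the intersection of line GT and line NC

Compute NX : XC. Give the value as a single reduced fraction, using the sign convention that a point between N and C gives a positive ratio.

Assign N = (0, 0), G = (1, 0), T = (0, 1), C = (-2, -3) — the answer is frame-independent, so this choice is without loss of generality.
1. X is the intersection of line GT and line NC ⇒ X = (2/5, 3/5)
X = N + t·(C−N) with t = -1/5, so NX:XC = t:(1−t) = -1/5:6/5

NX:XC = -1/6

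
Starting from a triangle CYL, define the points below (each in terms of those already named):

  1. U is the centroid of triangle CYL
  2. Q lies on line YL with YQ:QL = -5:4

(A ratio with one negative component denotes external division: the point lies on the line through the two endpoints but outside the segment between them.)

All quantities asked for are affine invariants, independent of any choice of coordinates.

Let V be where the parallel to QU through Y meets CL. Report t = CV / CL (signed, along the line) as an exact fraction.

t = 14/13

Work in coordinates with C = (0, 0), Y = (1, 0), L = (0, 1).
1. U is the centroid of triangle CYL ⇒ U = (1/3, 1/3)
2. Q lies on line YL with YQ:QL = -5:4 ⇒ Q = (-4, 5)
through Y parallel to QU: direction (13/3, -14/3); meets CL at V = (0, 14/13)
V = C + t·(L−C) with t = 14/13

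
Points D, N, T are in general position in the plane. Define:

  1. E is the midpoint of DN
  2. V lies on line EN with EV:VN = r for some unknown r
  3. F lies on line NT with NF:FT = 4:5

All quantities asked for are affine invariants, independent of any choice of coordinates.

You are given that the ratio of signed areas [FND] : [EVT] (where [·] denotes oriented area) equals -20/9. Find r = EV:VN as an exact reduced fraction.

r = 2/3

Choose coordinates D = (0, 0), N = (1, 0), T = (0, 1).
1. E is the midpoint of DN ⇒ E = (1/2, 0)
2. With EV:VN = r, write λ = r/(r+1) so V = E + λ·(N−E); V is affine-linear in λ
3. F lies on line NT with NF:FT = 4:5 ⇒ F = (5/9, 4/9)
Every point depending on V is an affine combination of V and λ-independent points, so each such coordinate is linear in λ; the λ² term in each signed area is a multiple of (N−E)×(N−E) = 0, so 2·[FND] and 2·[EVT] are each linear in λ. Evaluating at λ=0 and λ=1:
  2·[FND] = -4/9,   2·[EVT] = 1/2·λ
So [FND]:[EVT] = (-4/9) / (1/2·λ). Setting this equal to -20/9:
  -4/9 = -20/9·(1/2·λ)  ⇒  λ = 2/5
Then r = λ/(1−λ) = (2/5)/(3/5) = 2/3. Check: with r = 2/3, V = (7/10, 0) and [FND]:[EVT] = -20/9 as required.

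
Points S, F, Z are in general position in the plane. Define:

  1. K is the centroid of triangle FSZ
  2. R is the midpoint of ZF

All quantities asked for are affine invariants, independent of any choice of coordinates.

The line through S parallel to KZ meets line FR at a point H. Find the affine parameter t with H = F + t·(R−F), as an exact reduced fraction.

Choose coordinates S = (0, 0), F = (1, 0), Z = (0, 1).
1. K is the centroid of triangle FSZ ⇒ K = (1/3, 1/3)
2. R is the midpoint of ZF ⇒ R = (1/2, 1/2)
through S parallel to KZ: direction (-1/3, 2/3); meets FR at H = (-1, 2)
H = F + t·(R−F) with t = 4

t = 4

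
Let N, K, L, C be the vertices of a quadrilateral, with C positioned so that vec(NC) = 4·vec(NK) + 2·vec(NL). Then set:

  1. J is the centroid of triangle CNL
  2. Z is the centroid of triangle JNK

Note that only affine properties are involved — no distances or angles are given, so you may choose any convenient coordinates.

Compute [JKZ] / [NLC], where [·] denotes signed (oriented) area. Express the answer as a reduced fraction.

[JKZ]:[NLC] = 1/12

Set N = (0, 0), K = (1, 0), L = (0, 1), C = (4, 2); any affine frame gives the same invariant.
1. J is the centroid of triangle CNL ⇒ J = (4/3, 1)
2. Z is the centroid of triangle JNK ⇒ Z = (7/9, 1/3)
2·[JKZ] = -1/3, 2·[NLC] = -4
[JKZ]:[NLC] = -1/3:-4 = 1/12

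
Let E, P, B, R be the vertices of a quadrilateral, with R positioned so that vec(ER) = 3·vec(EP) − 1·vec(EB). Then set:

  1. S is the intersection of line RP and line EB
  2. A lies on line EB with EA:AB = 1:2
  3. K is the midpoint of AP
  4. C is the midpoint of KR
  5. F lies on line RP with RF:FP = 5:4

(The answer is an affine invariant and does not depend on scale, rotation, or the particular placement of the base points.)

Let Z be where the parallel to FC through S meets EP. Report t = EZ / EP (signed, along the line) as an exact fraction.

t = 5/2

Choose coordinates E = (0, 0), P = (1, 0), B = (0, 1), R = (3, -1).
1. S is the intersection of line RP and line EB ⇒ S = (0, 1/2)
2. A lies on line EB with EA:AB = 1:2 ⇒ A = (0, 1/3)
3. K is the midpoint of AP ⇒ K = (1/2, 1/6)
4. C is the midpoint of KR ⇒ C = (7/4, -5/12)
5. F lies on line RP with RF:FP = 5:4 ⇒ F = (17/9, -4/9)
through S parallel to FC: direction (-5/36, 1/36); meets EP at Z = (5/2, 0)
Z = E + t·(P−E) with t = 5/2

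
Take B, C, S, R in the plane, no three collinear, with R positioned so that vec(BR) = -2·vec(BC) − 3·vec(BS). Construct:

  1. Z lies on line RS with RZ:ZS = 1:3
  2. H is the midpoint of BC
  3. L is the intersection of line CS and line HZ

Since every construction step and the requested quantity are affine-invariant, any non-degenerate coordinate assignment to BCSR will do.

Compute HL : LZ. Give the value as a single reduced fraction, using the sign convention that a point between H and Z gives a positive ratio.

HL:LZ = -1/9

Set B = (0, 0), C = (1, 0), S = (0, 1), R = (-2, -3); any affine frame gives the same invariant.
1. Z lies on line RS with RZ:ZS = 1:3 ⇒ Z = (-3/2, -2)
2. H is the midpoint of BC ⇒ H = (1/2, 0)
3. L is the intersection of line CS and line HZ ⇒ L = (3/4, 1/4)
L = H + t·(Z−H) with t = -1/8, so HL:LZ = t:(1−t) = -1/8:9/8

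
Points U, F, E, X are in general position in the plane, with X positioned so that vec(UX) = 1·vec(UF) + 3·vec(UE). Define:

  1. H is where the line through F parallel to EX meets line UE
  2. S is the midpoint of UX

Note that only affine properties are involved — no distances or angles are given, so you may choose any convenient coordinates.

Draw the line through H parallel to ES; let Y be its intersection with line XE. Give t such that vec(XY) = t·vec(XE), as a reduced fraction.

t = 4

Work in coordinates with U = (0, 0), F = (1, 0), E = (0, 1), X = (1, 3).
1. H is where the line through F parallel to EX meets line UE ⇒ H = (0, -2)
2. S is the midpoint of UX ⇒ S = (1/2, 3/2)
through H parallel to ES: direction (1/2, 1/2); meets XE at Y = (-3, -5)
Y = X + t·(E−X) with t = 4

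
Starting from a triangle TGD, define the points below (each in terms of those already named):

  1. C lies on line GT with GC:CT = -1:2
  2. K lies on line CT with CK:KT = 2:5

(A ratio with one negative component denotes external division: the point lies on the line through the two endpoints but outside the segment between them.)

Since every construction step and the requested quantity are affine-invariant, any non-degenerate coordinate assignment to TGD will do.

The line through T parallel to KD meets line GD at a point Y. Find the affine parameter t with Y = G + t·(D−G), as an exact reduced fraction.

Choose coordinates T = (0, 0), G = (1, 0), D = (0, 1).
1. C lies on line GT with GC:CT = -1:2 ⇒ C = (2, 0)
2. K lies on line CT with CK:KT = 2:5 ⇒ K = (10/7, 0)
through T parallel to KD: direction (-10/7, 1); meets GD at Y = (10/3, -7/3)
Y = G + t·(D−G) with t = -7/3

t = -7/3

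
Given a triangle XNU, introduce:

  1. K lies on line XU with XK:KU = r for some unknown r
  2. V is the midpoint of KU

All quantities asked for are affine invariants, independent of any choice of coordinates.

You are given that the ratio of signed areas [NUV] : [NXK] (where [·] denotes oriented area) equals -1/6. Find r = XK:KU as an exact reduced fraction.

r = 3

Assign X = (0, 0), N = (1, 0), U = (0, 1) — the answer is frame-independent, so this choice is without loss of generality.
1. With XK:KU = r, write λ = r/(r+1) so K = X + λ·(U−X); K is affine-linear in λ
2. V is the midpoint of KU ⇒ V is an affine combination of earlier points and hence also affine-linear in λ
Every point depending on K is an affine combination of K and λ-independent points, so each such coordinate is linear in λ; the λ² term in each signed area is a multiple of (U−X)×(U−X) = 0, so 2·[NUV] and 2·[NXK] are each linear in λ. Evaluating at λ=0 and λ=1:
  2·[NUV] = -1/2·λ + 1/2,   2·[NXK] = −λ
So [NUV]:[NXK] = (-1/2·λ + 1/2) / (−λ). Setting this equal to -1/6:
  -1/2·λ + 1/2 = -1/6·(−λ)  ⇒  λ = 3/4
Then r = λ/(1−λ) = (3/4)/(1/4) = 3. Check: with r = 3, K = (0, 3/4) and [NUV]:[NXK] = -1/6 as required.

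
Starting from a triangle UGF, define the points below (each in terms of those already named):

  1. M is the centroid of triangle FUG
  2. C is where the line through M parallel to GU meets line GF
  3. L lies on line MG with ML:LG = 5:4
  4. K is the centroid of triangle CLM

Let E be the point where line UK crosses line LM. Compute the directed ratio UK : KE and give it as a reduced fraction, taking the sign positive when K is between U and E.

Work in coordinates with U = (0, 0), G = (1, 0), F = (0, 1).
1. M is the centroid of triangle FUG ⇒ M = (1/3, 1/3)
2. C is where the line through M parallel to GU meets line GF ⇒ C = (2/3, 1/3)
3. L lies on line MG with ML:LG = 5:4 ⇒ L = (19/27, 4/27)
4. K is the centroid of triangle CLM ⇒ K = (46/81, 22/81)
line UK meets LM at E = (23/45, 11/45)
K = U + t·(E−U) with t = 10/9, so UK:KE = 10/9:-1/9

UK:KE = -10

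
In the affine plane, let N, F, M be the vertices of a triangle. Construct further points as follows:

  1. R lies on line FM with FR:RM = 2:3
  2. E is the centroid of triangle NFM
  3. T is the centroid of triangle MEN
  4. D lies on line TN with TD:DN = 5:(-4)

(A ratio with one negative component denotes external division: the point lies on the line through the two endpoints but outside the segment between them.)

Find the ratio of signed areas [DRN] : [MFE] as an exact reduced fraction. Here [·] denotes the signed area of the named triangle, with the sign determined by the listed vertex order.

Choose coordinates N = (0, 0), F = (1, 0), M = (0, 1).
1. R lies on line FM with FR:RM = 2:3 ⇒ R = (3/5, 2/5)
2. E is the centroid of triangle NFM ⇒ E = (1/3, 1/3)
3. T is the centroid of triangle MEN ⇒ T = (1/9, 4/9)
4. D lies on line TN with TD:DN = 5:(-4) ⇒ D = (-4/9, -16/9)
2·[DRN] = 8/9, 2·[MFE] = -1/3
[DRN]:[MFE] = 8/9:-1/3 = -8/3

[DRN]:[MFE] = -8/3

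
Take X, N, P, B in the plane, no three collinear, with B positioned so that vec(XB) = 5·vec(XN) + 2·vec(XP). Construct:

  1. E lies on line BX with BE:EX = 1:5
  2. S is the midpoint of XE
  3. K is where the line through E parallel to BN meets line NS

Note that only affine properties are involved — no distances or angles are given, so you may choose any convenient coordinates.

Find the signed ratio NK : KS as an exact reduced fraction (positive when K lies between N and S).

Assign X = (0, 0), N = (1, 0), P = (0, 1), B = (5, 2) — the answer is frame-independent, so this choice is without loss of generality.
1. E lies on line BX with BE:EX = 1:5 ⇒ E = (25/6, 5/3)
2. S is the midpoint of XE ⇒ S = (25/12, 5/6)
3. K is where the line through E parallel to BN meets line NS ⇒ K = (55/42, 5/21)
K = N + t·(S−N) with t = 2/7, so NK:KS = t:(1−t) = 2/7:5/7

NK:KS = 2/5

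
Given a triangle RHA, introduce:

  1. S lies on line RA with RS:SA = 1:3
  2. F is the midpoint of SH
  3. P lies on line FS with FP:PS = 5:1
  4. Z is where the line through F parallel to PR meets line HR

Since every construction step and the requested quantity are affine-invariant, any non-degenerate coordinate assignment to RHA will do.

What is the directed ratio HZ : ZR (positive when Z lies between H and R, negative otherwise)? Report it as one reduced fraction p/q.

HZ:ZR = 6/5

Assign R = (0, 0), H = (1, 0), A = (0, 1) — the answer is frame-independent, so this choice is without loss of generality.
1. S lies on line RA with RS:SA = 1:3 ⇒ S = (0, 1/4)
2. F is the midpoint of SH ⇒ F = (1/2, 1/8)
3. P lies on line FS with FP:PS = 5:1 ⇒ P = (1/12, 11/48)
4. Z is where the line through F parallel to PR meets line HR ⇒ Z = (5/11, 0)
Z = H + t·(R−H) with t = 6/11, so HZ:ZR = t:(1−t) = 6/11:5/11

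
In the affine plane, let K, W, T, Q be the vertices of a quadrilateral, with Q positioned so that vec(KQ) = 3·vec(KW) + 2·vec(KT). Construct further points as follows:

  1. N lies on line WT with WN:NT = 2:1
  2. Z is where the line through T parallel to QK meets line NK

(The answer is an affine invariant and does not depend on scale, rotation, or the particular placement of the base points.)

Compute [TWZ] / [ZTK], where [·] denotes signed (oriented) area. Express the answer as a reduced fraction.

Work in coordinates with K = (0, 0), W = (1, 0), T = (0, 1), Q = (3, 2).
1. N lies on line WT with WN:NT = 2:1 ⇒ N = (1/3, 2/3)
2. Z is where the line through T parallel to QK meets line NK ⇒ Z = (3/4, 3/2)
2·[TWZ] = 5/4, 2·[ZTK] = 3/4
[TWZ]:[ZTK] = 5/4:3/4 = 5/3

[TWZ]:[ZTK] = 5/3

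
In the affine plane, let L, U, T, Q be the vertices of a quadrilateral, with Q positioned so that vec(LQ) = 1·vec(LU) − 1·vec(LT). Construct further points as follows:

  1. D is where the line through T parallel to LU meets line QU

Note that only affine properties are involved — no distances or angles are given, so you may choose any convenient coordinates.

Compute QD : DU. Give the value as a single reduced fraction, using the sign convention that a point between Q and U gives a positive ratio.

QD:DU = -2

Choose coordinates L = (0, 0), U = (1, 0), T = (0, 1), Q = (1, -1).
1. D is where the line through T parallel to LU meets line QU ⇒ D = (1, 1)
D = Q + t·(U−Q) with t = 2, so QD:DU = t:(1−t) = 2:-1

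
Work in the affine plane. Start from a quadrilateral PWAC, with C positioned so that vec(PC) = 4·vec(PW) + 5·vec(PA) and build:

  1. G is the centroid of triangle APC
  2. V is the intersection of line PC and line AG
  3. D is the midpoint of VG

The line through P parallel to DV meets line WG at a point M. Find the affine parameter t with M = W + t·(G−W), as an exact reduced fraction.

t = 3/7

Assign P = (0, 0), W = (1, 0), A = (0, 1), C = (4, 5) — the answer is frame-independent, so this choice is without loss of generality.
1. G is the centroid of triangle APC ⇒ G = (4/3, 2)
2. V is the intersection of line PC and line AG ⇒ V = (2, 5/2)
3. D is the midpoint of VG ⇒ D = (5/3, 9/4)
through P parallel to DV: direction (1/3, 1/4); meets WG at M = (8/7, 6/7)
M = W + t·(G−W) with t = 3/7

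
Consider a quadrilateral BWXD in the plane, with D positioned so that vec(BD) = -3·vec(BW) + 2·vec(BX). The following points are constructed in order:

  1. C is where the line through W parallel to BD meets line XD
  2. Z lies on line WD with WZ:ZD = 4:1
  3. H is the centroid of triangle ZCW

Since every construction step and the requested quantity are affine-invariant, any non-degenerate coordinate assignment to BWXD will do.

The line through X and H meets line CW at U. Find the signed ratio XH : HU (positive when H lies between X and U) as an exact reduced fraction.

Work in coordinates with B = (0, 0), W = (1, 0), X = (0, 1), D = (-3, 2).
1. C is where the line through W parallel to BD meets line XD ⇒ C = (-1, 4/3)
2. Z lies on line WD with WZ:ZD = 4:1 ⇒ Z = (-11/5, 8/5)
3. H is the centroid of triangle ZCW ⇒ H = (-11/15, 44/45)
line XH meets CW at U = (-11/23, 68/69)
H = X + t·(U−X) with t = 23/15, so XH:HU = 23/15:-8/15

XH:HU = -23/8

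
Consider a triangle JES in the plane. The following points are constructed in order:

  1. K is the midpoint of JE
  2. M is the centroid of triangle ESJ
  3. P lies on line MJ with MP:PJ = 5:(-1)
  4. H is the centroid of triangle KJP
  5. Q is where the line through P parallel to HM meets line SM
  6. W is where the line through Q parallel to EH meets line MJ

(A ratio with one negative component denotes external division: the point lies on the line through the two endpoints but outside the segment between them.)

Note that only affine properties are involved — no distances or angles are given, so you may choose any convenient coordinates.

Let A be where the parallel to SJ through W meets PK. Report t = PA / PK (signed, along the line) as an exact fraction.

t = 22/21

Set J = (0, 0), E = (1, 0), S = (0, 1); any affine frame gives the same invariant.
1. K is the midpoint of JE ⇒ K = (1/2, 0)
2. M is the centroid of triangle ESJ ⇒ M = (1/3, 1/3)
3. P lies on line MJ with MP:PJ = 5:(-1) ⇒ P = (-1/12, -1/12)
4. H is the centroid of triangle KJP ⇒ H = (5/36, -1/36)
5. Q is where the line through P parallel to HM meets line SM ⇒ Q = (13/54, 14/27)
6. W is where the line through Q parallel to EH meets line MJ ⇒ W = (19/36, 19/36)
through W parallel to SJ: direction (0, -1); meets PK at A = (19/36, 1/252)
A = P + t·(K−P) with t = 22/21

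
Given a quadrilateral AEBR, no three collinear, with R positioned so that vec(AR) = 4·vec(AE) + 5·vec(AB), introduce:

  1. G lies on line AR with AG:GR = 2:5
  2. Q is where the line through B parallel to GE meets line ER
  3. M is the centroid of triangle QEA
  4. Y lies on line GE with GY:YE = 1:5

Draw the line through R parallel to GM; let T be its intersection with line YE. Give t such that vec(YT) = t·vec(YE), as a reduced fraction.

t = 23/7

Set A = (0, 0), E = (1, 0), B = (0, 1), R = (4, 5); any affine frame gives the same invariant.
1. G lies on line AR with AG:GR = 2:5 ⇒ G = (8/7, 10/7)
2. Q is where the line through B parallel to GE meets line ER ⇒ Q = (-8/25, -11/5)
3. M is the centroid of triangle QEA ⇒ M = (17/75, -11/15)
4. Y lies on line GE with GY:YE = 1:5 ⇒ Y = (47/42, 25/21)
through R parallel to GM: direction (-481/525, -227/105); meets YE at T = (107/147, -400/147)
T = Y + t·(E−Y) with t = 23/7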